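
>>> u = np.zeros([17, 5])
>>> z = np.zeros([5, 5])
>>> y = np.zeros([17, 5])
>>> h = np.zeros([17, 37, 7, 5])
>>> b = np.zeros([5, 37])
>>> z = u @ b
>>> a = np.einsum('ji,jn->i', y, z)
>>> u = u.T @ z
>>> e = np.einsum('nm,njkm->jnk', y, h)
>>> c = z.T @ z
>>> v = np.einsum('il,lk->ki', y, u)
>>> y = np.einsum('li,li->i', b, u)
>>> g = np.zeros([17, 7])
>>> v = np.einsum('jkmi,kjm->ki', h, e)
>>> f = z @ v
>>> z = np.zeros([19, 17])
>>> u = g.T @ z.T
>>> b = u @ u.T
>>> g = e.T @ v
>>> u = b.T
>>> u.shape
(7, 7)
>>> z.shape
(19, 17)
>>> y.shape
(37,)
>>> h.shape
(17, 37, 7, 5)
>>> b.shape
(7, 7)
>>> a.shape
(5,)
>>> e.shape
(37, 17, 7)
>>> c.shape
(37, 37)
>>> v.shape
(37, 5)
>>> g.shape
(7, 17, 5)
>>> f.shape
(17, 5)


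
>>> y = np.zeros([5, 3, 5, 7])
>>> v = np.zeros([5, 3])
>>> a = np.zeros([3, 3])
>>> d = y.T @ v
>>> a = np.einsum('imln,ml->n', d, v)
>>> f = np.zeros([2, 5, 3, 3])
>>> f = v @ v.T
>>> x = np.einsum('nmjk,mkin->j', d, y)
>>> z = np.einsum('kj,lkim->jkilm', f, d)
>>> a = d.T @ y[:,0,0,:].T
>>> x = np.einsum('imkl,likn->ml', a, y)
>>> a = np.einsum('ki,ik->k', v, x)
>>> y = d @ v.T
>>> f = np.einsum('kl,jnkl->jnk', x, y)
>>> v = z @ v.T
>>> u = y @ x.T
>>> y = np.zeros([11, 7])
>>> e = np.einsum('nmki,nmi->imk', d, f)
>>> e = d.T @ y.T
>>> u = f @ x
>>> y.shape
(11, 7)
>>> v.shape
(5, 5, 3, 7, 5)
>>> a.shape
(5,)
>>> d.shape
(7, 5, 3, 3)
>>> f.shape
(7, 5, 3)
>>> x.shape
(3, 5)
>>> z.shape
(5, 5, 3, 7, 3)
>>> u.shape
(7, 5, 5)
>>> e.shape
(3, 3, 5, 11)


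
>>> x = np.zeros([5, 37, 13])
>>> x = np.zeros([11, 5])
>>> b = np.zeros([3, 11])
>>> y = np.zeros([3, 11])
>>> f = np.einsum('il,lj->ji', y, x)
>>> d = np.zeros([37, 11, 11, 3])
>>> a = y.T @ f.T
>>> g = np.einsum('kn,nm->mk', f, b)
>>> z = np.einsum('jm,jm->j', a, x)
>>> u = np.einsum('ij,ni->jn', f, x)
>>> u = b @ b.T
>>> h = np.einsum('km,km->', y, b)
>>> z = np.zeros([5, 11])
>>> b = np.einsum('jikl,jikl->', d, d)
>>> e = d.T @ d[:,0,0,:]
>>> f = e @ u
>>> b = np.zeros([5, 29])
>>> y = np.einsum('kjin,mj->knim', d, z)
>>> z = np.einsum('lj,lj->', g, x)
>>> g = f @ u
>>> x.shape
(11, 5)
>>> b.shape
(5, 29)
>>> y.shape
(37, 3, 11, 5)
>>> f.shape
(3, 11, 11, 3)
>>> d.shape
(37, 11, 11, 3)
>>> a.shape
(11, 5)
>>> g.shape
(3, 11, 11, 3)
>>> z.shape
()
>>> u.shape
(3, 3)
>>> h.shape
()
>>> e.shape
(3, 11, 11, 3)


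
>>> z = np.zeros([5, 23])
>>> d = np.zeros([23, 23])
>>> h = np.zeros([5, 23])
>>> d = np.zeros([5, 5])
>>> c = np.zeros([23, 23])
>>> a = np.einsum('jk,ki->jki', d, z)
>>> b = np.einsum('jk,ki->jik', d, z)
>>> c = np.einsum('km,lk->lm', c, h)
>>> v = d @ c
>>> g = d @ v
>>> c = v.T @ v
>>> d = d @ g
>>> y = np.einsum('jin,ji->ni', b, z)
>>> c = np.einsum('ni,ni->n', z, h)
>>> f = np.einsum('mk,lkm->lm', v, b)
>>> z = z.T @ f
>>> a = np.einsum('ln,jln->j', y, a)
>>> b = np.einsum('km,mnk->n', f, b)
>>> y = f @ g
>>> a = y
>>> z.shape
(23, 5)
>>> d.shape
(5, 23)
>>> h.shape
(5, 23)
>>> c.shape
(5,)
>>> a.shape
(5, 23)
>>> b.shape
(23,)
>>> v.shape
(5, 23)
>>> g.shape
(5, 23)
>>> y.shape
(5, 23)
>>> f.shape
(5, 5)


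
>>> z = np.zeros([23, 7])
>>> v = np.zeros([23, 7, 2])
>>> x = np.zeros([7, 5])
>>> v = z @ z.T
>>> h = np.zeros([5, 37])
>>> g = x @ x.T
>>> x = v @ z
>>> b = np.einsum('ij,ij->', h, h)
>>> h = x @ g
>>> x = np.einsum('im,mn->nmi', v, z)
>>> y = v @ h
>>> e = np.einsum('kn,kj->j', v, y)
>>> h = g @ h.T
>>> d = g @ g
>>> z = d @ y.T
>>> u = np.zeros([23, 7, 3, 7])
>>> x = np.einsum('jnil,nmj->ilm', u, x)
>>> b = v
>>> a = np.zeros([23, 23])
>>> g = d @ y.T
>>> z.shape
(7, 23)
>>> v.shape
(23, 23)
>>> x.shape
(3, 7, 23)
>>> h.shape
(7, 23)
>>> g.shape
(7, 23)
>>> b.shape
(23, 23)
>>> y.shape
(23, 7)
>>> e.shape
(7,)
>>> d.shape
(7, 7)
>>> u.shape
(23, 7, 3, 7)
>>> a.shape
(23, 23)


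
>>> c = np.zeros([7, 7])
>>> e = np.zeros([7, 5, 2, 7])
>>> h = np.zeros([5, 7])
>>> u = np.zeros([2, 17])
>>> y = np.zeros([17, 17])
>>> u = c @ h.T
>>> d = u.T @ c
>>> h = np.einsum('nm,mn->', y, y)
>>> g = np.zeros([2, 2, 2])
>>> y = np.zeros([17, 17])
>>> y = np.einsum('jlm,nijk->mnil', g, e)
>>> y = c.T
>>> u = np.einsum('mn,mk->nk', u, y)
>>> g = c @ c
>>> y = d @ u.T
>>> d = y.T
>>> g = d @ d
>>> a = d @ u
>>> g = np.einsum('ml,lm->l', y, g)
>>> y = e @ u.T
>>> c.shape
(7, 7)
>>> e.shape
(7, 5, 2, 7)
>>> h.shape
()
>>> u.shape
(5, 7)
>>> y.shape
(7, 5, 2, 5)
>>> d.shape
(5, 5)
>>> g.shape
(5,)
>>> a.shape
(5, 7)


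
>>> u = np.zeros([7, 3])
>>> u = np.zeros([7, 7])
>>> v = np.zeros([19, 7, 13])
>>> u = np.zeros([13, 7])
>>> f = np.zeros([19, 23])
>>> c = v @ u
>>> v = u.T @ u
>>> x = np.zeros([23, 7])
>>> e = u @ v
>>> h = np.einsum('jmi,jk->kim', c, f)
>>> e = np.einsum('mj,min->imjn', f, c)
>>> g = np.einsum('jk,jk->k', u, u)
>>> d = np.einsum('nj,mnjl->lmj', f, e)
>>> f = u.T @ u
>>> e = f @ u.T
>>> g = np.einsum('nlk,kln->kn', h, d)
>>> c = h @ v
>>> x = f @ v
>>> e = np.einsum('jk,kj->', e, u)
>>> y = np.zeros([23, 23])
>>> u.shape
(13, 7)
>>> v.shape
(7, 7)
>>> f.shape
(7, 7)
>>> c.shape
(23, 7, 7)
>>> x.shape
(7, 7)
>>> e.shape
()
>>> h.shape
(23, 7, 7)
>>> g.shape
(7, 23)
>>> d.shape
(7, 7, 23)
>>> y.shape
(23, 23)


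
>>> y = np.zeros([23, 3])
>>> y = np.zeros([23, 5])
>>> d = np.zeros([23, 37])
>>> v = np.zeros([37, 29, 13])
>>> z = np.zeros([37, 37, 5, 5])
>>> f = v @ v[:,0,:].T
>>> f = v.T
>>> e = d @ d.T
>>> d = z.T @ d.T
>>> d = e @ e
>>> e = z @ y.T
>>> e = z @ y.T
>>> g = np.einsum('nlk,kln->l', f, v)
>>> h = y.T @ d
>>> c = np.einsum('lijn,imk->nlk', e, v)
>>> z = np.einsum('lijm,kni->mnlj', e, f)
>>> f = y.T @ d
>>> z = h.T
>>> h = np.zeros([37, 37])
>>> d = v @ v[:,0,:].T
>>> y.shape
(23, 5)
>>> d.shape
(37, 29, 37)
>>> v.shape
(37, 29, 13)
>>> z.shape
(23, 5)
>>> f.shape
(5, 23)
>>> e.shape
(37, 37, 5, 23)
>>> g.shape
(29,)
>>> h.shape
(37, 37)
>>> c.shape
(23, 37, 13)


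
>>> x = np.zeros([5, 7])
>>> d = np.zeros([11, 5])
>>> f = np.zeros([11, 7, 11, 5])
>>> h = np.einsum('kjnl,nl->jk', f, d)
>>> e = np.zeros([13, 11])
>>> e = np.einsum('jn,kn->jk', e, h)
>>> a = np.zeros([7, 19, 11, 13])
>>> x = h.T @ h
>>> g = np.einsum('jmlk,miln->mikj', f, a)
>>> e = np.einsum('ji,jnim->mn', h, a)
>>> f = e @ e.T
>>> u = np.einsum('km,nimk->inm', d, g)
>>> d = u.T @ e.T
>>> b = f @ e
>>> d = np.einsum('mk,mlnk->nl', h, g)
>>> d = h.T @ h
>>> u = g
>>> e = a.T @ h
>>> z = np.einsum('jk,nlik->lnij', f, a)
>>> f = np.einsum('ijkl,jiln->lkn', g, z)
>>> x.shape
(11, 11)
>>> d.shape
(11, 11)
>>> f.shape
(11, 5, 13)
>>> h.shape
(7, 11)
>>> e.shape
(13, 11, 19, 11)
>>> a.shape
(7, 19, 11, 13)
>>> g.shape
(7, 19, 5, 11)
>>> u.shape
(7, 19, 5, 11)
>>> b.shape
(13, 19)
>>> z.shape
(19, 7, 11, 13)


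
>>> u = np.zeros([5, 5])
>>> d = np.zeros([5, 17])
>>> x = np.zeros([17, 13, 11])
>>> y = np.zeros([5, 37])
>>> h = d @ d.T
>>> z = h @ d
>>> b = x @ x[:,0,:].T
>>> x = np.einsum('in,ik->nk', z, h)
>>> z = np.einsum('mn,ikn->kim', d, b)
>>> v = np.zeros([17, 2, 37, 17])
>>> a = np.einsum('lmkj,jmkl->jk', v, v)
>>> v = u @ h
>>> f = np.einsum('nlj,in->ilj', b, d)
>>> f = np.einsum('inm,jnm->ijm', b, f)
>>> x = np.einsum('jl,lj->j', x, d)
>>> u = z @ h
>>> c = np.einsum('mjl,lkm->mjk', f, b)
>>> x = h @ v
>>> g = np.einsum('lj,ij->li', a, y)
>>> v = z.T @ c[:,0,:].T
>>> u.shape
(13, 17, 5)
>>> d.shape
(5, 17)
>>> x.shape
(5, 5)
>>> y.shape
(5, 37)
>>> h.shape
(5, 5)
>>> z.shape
(13, 17, 5)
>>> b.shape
(17, 13, 17)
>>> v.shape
(5, 17, 17)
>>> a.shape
(17, 37)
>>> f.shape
(17, 5, 17)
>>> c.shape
(17, 5, 13)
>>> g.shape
(17, 5)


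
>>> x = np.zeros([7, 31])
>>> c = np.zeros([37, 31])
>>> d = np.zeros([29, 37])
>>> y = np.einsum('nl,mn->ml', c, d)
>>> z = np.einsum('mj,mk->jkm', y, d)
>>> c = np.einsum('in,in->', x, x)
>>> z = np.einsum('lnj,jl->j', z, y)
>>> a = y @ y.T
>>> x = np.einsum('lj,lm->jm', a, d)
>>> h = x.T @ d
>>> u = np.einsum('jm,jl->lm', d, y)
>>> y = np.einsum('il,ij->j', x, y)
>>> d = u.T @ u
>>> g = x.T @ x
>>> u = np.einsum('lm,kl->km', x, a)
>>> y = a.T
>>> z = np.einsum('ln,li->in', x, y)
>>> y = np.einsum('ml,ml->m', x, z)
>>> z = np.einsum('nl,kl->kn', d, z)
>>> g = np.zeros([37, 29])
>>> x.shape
(29, 37)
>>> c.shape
()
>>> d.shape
(37, 37)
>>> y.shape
(29,)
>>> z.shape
(29, 37)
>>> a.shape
(29, 29)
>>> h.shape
(37, 37)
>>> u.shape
(29, 37)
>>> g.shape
(37, 29)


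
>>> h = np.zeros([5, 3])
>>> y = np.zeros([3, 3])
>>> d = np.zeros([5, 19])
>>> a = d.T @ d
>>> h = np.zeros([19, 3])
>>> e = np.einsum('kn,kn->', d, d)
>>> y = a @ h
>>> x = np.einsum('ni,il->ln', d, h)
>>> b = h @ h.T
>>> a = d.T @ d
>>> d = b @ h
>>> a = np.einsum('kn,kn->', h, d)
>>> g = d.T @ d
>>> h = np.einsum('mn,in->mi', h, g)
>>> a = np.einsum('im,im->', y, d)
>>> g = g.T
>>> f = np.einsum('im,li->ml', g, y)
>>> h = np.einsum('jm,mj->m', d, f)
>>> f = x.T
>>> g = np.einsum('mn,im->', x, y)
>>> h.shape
(3,)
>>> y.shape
(19, 3)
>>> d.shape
(19, 3)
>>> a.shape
()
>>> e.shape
()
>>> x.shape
(3, 5)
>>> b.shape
(19, 19)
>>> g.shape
()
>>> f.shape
(5, 3)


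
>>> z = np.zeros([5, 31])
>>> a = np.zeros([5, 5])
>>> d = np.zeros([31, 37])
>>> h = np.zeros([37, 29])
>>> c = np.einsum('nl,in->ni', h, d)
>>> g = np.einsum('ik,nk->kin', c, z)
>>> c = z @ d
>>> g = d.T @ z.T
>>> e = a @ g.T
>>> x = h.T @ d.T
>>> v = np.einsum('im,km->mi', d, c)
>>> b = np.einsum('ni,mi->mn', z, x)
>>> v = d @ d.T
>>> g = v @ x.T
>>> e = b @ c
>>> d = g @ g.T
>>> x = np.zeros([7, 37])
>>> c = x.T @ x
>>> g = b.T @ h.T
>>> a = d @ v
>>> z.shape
(5, 31)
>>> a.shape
(31, 31)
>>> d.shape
(31, 31)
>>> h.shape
(37, 29)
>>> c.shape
(37, 37)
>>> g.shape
(5, 37)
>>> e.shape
(29, 37)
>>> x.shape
(7, 37)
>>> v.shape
(31, 31)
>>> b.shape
(29, 5)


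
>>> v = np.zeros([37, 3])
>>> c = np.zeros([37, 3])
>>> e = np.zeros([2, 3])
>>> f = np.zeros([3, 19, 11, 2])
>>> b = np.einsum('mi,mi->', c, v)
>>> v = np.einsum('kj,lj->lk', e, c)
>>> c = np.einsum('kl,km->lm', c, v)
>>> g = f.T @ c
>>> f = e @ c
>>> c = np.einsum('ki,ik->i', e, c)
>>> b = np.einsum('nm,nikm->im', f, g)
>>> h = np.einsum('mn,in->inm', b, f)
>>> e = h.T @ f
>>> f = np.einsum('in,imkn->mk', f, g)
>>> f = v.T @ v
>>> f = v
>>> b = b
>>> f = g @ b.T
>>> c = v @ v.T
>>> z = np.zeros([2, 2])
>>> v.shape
(37, 2)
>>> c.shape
(37, 37)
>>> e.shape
(11, 2, 2)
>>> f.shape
(2, 11, 19, 11)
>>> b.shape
(11, 2)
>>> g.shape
(2, 11, 19, 2)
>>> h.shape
(2, 2, 11)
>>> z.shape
(2, 2)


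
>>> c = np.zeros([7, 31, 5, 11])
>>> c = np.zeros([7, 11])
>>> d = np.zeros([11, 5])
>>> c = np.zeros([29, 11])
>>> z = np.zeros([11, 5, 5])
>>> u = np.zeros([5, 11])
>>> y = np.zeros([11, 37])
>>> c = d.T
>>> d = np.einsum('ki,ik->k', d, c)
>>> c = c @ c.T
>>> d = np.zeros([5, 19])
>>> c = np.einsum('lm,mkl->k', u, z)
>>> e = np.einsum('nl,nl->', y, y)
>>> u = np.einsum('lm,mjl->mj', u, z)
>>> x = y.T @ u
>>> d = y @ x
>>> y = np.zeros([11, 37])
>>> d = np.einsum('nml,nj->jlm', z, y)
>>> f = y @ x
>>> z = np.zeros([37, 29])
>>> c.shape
(5,)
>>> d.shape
(37, 5, 5)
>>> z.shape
(37, 29)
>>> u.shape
(11, 5)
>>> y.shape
(11, 37)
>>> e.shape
()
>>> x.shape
(37, 5)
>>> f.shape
(11, 5)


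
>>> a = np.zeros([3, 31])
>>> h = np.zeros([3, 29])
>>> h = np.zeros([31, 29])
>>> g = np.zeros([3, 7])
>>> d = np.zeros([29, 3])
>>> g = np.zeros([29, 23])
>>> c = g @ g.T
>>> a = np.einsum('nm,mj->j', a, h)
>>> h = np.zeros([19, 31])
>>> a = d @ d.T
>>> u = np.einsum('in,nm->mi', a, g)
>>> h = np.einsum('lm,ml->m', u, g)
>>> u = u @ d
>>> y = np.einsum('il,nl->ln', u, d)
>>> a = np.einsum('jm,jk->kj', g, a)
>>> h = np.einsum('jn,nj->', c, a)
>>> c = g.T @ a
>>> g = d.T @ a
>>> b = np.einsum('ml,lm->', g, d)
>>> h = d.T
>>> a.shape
(29, 29)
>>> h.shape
(3, 29)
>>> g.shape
(3, 29)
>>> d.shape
(29, 3)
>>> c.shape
(23, 29)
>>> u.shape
(23, 3)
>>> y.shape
(3, 29)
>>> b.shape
()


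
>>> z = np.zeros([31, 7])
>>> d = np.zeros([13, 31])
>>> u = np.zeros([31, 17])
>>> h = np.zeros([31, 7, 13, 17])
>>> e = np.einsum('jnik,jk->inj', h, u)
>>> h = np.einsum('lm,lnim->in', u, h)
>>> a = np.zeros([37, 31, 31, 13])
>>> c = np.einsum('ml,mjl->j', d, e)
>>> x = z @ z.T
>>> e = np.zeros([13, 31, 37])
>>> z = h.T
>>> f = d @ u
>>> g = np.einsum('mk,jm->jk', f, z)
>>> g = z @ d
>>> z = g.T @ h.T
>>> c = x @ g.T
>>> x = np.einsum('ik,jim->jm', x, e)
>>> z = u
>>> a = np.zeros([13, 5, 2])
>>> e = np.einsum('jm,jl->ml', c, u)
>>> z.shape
(31, 17)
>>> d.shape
(13, 31)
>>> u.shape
(31, 17)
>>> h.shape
(13, 7)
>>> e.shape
(7, 17)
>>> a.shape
(13, 5, 2)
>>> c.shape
(31, 7)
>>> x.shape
(13, 37)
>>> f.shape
(13, 17)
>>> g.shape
(7, 31)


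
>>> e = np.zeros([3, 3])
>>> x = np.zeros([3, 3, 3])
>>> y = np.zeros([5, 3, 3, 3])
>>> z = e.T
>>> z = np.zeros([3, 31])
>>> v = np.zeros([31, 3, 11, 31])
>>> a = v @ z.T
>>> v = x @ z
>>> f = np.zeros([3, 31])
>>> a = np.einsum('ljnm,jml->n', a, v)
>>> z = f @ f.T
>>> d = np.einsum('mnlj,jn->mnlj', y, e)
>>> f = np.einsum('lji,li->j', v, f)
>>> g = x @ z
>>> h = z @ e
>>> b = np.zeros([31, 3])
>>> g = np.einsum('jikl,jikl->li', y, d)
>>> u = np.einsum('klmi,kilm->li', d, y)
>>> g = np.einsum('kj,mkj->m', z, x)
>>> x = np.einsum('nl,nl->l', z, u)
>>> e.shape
(3, 3)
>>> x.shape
(3,)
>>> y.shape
(5, 3, 3, 3)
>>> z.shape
(3, 3)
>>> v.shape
(3, 3, 31)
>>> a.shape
(11,)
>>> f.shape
(3,)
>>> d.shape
(5, 3, 3, 3)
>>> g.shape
(3,)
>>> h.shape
(3, 3)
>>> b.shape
(31, 3)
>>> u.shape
(3, 3)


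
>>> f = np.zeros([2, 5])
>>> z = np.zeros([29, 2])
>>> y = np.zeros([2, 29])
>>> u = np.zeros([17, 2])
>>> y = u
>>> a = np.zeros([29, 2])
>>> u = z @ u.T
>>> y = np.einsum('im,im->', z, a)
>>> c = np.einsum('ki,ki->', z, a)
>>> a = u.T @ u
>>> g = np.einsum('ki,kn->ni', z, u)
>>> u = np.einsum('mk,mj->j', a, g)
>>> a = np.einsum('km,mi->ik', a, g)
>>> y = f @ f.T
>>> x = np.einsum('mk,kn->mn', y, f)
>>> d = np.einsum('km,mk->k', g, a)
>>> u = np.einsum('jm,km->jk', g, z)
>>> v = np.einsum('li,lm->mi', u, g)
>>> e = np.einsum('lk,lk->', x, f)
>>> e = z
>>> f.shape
(2, 5)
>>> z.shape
(29, 2)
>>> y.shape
(2, 2)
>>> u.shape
(17, 29)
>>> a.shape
(2, 17)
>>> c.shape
()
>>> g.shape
(17, 2)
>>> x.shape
(2, 5)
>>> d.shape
(17,)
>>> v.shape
(2, 29)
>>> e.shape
(29, 2)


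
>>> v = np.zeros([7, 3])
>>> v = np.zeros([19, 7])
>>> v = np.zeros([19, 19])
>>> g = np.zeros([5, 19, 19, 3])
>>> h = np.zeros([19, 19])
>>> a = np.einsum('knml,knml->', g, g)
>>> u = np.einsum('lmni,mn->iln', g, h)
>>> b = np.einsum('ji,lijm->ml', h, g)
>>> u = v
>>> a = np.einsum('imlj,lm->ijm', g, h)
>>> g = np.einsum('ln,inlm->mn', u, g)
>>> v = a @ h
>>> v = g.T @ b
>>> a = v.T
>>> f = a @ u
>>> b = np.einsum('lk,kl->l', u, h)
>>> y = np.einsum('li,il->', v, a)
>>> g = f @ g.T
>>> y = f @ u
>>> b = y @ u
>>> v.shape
(19, 5)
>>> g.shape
(5, 3)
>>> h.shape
(19, 19)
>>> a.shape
(5, 19)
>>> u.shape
(19, 19)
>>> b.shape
(5, 19)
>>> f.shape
(5, 19)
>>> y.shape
(5, 19)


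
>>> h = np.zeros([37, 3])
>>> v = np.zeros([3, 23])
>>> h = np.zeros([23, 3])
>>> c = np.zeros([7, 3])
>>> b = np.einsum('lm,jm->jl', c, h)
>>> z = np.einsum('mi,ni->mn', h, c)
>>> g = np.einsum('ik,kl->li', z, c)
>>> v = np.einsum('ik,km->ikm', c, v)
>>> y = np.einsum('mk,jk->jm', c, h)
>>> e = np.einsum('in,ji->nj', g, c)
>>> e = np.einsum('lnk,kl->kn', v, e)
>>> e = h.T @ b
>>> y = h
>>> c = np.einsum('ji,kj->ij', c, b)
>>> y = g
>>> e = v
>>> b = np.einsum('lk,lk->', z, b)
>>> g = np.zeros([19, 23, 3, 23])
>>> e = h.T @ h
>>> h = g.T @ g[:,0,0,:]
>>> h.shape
(23, 3, 23, 23)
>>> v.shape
(7, 3, 23)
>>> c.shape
(3, 7)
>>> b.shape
()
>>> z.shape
(23, 7)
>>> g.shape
(19, 23, 3, 23)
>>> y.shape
(3, 23)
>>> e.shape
(3, 3)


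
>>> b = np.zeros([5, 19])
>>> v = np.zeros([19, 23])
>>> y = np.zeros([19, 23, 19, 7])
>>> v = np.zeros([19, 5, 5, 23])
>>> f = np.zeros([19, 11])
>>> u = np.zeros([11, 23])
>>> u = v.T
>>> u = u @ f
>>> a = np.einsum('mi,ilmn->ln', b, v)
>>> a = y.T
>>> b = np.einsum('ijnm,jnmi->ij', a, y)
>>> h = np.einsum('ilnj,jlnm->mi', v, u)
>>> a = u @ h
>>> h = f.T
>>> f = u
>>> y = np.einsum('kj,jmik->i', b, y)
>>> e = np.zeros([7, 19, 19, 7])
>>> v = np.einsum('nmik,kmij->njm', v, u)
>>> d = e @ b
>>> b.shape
(7, 19)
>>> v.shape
(19, 11, 5)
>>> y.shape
(19,)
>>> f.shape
(23, 5, 5, 11)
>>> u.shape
(23, 5, 5, 11)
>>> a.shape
(23, 5, 5, 19)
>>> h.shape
(11, 19)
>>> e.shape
(7, 19, 19, 7)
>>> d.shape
(7, 19, 19, 19)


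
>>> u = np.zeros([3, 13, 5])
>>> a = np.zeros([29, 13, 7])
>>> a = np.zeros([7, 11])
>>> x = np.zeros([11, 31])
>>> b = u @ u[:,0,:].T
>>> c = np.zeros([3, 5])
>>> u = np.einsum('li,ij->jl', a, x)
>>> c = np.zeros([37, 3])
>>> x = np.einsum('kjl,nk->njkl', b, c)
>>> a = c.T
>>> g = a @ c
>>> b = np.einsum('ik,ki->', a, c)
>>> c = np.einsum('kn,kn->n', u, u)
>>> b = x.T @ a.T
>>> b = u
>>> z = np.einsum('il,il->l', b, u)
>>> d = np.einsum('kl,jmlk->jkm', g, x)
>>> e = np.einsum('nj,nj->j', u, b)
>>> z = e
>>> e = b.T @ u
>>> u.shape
(31, 7)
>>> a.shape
(3, 37)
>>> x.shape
(37, 13, 3, 3)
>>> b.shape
(31, 7)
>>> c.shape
(7,)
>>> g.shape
(3, 3)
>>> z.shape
(7,)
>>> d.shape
(37, 3, 13)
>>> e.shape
(7, 7)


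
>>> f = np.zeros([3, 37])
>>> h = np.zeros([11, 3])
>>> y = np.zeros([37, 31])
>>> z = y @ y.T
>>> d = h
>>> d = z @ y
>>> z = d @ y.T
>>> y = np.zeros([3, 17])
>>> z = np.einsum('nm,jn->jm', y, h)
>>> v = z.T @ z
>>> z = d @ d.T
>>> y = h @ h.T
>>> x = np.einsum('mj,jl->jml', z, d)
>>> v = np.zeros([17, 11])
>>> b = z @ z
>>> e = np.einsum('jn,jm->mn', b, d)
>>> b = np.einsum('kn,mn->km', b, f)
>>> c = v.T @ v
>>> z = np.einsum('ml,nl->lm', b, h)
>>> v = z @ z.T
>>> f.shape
(3, 37)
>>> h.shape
(11, 3)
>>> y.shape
(11, 11)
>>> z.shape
(3, 37)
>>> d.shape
(37, 31)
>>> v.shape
(3, 3)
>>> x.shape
(37, 37, 31)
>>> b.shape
(37, 3)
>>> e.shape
(31, 37)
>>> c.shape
(11, 11)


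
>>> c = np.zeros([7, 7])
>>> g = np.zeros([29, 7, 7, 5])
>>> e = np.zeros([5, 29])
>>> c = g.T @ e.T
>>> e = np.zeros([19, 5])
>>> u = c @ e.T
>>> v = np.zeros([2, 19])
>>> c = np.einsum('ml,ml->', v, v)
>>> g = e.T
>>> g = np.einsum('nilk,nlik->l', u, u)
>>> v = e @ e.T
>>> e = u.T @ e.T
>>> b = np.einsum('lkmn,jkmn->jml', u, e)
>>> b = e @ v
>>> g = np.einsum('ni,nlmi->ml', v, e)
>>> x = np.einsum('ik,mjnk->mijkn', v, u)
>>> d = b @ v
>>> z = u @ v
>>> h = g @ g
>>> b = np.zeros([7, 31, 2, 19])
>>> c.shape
()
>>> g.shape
(7, 7)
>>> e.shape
(19, 7, 7, 19)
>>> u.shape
(5, 7, 7, 19)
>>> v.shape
(19, 19)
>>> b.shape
(7, 31, 2, 19)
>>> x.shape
(5, 19, 7, 19, 7)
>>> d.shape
(19, 7, 7, 19)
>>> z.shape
(5, 7, 7, 19)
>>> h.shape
(7, 7)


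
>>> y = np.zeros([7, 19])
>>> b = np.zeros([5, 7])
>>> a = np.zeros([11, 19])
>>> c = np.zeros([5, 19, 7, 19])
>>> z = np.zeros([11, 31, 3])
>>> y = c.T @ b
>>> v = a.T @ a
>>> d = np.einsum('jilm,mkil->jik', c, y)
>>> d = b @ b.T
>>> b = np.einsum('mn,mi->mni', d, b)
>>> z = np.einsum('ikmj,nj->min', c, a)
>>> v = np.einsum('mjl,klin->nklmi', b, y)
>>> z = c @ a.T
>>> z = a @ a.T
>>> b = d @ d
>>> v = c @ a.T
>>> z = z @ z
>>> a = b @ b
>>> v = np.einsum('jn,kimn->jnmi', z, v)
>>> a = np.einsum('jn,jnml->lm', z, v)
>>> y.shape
(19, 7, 19, 7)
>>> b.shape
(5, 5)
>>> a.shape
(19, 7)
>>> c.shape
(5, 19, 7, 19)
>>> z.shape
(11, 11)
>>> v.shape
(11, 11, 7, 19)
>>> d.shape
(5, 5)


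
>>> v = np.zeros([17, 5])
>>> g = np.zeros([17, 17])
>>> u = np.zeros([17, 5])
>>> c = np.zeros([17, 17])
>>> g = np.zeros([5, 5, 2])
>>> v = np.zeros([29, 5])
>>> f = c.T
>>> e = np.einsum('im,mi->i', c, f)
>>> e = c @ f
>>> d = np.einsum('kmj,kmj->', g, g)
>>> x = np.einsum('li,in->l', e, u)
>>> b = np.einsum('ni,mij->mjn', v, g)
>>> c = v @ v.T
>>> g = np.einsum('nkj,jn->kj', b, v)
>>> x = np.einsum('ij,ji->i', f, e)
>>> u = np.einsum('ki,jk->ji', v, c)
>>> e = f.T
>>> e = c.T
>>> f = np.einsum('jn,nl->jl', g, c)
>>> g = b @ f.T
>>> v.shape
(29, 5)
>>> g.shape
(5, 2, 2)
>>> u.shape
(29, 5)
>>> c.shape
(29, 29)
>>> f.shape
(2, 29)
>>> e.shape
(29, 29)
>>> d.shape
()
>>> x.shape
(17,)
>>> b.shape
(5, 2, 29)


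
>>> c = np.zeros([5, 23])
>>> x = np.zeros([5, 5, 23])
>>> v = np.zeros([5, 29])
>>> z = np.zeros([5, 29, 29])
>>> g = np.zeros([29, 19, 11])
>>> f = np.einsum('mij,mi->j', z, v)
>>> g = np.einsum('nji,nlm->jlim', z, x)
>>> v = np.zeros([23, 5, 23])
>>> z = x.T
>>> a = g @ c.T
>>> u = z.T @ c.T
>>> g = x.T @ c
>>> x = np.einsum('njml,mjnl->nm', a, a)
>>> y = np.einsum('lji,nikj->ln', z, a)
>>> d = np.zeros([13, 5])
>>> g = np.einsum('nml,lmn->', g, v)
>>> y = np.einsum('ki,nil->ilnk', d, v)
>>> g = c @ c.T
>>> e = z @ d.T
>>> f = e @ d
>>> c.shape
(5, 23)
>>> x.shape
(29, 29)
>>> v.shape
(23, 5, 23)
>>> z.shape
(23, 5, 5)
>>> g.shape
(5, 5)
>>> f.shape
(23, 5, 5)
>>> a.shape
(29, 5, 29, 5)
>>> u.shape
(5, 5, 5)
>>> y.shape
(5, 23, 23, 13)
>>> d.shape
(13, 5)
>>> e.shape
(23, 5, 13)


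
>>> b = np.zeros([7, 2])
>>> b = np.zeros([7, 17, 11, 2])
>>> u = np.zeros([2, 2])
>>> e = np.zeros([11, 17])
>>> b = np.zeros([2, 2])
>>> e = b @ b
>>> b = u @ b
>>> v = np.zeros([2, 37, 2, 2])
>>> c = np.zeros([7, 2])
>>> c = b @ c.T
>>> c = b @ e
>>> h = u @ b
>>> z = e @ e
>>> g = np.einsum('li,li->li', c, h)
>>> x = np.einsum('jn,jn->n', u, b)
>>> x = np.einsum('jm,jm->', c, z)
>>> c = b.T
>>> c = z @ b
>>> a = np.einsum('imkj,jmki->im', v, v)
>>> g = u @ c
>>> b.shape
(2, 2)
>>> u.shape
(2, 2)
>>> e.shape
(2, 2)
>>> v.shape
(2, 37, 2, 2)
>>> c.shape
(2, 2)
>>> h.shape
(2, 2)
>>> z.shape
(2, 2)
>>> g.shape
(2, 2)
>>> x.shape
()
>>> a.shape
(2, 37)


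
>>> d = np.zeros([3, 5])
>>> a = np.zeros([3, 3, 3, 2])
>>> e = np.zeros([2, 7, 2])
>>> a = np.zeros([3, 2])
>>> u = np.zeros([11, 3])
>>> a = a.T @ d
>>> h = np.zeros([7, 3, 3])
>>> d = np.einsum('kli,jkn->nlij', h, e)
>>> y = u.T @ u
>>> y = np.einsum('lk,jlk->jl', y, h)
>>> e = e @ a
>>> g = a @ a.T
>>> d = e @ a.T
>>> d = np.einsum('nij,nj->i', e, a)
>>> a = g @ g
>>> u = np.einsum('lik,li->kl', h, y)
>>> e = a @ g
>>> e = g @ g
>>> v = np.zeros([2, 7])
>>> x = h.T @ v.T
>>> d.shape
(7,)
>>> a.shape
(2, 2)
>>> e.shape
(2, 2)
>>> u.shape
(3, 7)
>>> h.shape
(7, 3, 3)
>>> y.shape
(7, 3)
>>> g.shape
(2, 2)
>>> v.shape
(2, 7)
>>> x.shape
(3, 3, 2)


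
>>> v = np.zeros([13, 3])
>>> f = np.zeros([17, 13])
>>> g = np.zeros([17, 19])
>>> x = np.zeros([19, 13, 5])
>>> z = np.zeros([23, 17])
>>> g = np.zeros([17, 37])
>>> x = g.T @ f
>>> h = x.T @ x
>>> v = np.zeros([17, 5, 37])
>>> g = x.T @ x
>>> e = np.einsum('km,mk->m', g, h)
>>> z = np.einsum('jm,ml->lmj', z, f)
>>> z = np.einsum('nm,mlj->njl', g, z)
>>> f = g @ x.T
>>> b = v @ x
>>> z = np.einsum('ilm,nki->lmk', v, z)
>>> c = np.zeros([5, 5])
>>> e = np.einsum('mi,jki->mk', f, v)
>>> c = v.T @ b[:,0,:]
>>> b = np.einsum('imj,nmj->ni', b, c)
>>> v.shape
(17, 5, 37)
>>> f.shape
(13, 37)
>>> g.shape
(13, 13)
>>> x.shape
(37, 13)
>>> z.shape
(5, 37, 23)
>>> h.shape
(13, 13)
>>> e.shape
(13, 5)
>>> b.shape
(37, 17)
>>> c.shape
(37, 5, 13)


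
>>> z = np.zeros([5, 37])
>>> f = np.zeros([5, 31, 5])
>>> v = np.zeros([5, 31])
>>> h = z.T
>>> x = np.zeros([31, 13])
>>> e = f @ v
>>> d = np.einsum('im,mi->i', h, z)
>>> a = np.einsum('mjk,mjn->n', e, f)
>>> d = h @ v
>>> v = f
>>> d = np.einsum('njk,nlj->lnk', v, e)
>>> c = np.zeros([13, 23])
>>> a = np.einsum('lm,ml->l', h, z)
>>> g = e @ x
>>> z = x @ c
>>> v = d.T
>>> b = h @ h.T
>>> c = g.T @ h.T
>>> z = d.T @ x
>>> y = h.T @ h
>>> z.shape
(5, 5, 13)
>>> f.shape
(5, 31, 5)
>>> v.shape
(5, 5, 31)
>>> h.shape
(37, 5)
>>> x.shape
(31, 13)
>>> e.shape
(5, 31, 31)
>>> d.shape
(31, 5, 5)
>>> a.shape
(37,)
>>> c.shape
(13, 31, 37)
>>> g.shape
(5, 31, 13)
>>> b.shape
(37, 37)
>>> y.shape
(5, 5)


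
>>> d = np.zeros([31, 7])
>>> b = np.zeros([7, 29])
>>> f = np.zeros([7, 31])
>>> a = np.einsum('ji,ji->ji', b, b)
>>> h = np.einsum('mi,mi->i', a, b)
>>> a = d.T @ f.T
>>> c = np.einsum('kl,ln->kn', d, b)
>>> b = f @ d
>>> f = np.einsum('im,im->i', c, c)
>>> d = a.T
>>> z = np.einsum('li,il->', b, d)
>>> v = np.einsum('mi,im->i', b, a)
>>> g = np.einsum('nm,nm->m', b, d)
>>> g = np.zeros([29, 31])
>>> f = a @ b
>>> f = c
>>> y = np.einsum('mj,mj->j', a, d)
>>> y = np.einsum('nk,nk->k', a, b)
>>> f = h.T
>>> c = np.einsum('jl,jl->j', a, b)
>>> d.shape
(7, 7)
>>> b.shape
(7, 7)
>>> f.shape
(29,)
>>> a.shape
(7, 7)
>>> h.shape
(29,)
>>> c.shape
(7,)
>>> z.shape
()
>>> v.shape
(7,)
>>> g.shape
(29, 31)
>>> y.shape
(7,)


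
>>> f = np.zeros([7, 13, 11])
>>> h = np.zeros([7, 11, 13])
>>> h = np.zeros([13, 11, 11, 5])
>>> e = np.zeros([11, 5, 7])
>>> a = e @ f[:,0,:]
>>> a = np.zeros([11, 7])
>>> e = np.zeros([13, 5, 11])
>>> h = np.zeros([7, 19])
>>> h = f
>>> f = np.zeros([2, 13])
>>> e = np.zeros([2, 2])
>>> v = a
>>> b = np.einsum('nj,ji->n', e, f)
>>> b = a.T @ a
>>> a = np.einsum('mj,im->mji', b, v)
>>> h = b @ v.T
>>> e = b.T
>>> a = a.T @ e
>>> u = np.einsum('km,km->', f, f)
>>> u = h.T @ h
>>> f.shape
(2, 13)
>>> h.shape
(7, 11)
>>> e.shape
(7, 7)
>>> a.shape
(11, 7, 7)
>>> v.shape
(11, 7)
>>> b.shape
(7, 7)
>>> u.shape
(11, 11)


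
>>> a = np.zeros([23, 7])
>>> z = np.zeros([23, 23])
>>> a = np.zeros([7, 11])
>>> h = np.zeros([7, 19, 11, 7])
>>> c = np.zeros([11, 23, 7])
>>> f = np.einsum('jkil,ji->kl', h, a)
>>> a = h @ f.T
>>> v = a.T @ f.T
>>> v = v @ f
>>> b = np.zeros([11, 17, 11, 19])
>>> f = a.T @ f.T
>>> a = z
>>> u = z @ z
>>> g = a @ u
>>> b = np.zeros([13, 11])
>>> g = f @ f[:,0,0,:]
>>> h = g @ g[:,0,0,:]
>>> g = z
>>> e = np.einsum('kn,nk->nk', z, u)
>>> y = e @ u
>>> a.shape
(23, 23)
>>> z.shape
(23, 23)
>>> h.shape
(19, 11, 19, 19)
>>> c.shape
(11, 23, 7)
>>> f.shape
(19, 11, 19, 19)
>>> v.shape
(19, 11, 19, 7)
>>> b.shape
(13, 11)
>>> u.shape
(23, 23)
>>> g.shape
(23, 23)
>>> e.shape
(23, 23)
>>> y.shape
(23, 23)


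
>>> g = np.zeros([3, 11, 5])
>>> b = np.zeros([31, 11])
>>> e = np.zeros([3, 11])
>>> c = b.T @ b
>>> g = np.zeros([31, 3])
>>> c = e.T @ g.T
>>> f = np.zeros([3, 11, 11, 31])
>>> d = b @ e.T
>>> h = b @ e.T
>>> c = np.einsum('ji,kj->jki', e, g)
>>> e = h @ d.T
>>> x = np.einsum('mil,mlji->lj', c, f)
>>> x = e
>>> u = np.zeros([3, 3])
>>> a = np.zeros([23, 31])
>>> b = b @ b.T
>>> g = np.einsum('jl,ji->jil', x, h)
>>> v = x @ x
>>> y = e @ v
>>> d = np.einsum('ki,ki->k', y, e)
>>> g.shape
(31, 3, 31)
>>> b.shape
(31, 31)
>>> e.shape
(31, 31)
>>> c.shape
(3, 31, 11)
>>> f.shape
(3, 11, 11, 31)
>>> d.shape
(31,)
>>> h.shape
(31, 3)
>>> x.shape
(31, 31)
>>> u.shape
(3, 3)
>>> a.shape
(23, 31)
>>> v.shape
(31, 31)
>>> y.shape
(31, 31)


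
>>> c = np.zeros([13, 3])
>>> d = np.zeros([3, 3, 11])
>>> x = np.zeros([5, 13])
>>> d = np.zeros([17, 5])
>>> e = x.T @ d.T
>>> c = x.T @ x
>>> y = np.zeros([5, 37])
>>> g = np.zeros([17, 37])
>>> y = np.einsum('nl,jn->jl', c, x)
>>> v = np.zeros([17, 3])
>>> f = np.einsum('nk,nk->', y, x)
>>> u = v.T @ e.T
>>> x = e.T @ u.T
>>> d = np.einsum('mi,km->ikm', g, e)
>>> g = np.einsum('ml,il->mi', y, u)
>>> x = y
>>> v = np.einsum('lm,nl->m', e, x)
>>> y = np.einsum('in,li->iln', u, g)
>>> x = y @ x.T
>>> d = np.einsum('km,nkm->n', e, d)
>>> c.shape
(13, 13)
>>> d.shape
(37,)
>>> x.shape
(3, 5, 5)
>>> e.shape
(13, 17)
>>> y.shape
(3, 5, 13)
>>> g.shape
(5, 3)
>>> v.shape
(17,)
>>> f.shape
()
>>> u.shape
(3, 13)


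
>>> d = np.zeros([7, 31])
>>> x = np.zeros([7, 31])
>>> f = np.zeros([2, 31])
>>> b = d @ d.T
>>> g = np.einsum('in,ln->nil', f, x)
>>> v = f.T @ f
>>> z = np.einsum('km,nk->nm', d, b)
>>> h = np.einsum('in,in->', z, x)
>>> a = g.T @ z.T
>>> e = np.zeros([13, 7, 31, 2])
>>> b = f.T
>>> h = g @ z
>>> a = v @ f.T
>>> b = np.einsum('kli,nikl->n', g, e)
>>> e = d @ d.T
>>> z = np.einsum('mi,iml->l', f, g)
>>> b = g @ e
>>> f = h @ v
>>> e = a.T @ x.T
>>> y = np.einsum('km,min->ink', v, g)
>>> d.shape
(7, 31)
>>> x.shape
(7, 31)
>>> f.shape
(31, 2, 31)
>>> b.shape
(31, 2, 7)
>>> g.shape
(31, 2, 7)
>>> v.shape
(31, 31)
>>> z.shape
(7,)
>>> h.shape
(31, 2, 31)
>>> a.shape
(31, 2)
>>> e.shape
(2, 7)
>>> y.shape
(2, 7, 31)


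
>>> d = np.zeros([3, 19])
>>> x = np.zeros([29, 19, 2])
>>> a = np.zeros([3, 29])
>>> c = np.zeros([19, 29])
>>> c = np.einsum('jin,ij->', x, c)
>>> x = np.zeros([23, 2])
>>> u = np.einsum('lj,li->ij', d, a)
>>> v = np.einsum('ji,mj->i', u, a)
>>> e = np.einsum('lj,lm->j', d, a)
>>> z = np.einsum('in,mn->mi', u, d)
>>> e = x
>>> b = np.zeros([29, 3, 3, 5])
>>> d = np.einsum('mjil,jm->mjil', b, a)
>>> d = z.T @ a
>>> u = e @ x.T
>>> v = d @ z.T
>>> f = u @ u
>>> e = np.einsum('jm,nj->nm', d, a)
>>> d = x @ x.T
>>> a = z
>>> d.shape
(23, 23)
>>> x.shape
(23, 2)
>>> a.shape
(3, 29)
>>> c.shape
()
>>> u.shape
(23, 23)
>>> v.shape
(29, 3)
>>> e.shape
(3, 29)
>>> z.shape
(3, 29)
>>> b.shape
(29, 3, 3, 5)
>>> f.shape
(23, 23)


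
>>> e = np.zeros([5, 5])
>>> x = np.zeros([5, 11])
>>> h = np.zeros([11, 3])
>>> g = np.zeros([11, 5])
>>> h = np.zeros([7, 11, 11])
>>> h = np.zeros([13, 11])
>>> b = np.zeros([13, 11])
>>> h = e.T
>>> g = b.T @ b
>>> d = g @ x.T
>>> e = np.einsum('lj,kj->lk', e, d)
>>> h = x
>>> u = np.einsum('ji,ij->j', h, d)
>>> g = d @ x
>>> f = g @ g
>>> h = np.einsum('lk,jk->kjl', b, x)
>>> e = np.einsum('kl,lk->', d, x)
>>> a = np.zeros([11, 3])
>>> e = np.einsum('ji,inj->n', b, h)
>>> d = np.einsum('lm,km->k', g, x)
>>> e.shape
(5,)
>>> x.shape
(5, 11)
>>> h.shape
(11, 5, 13)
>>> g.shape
(11, 11)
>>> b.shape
(13, 11)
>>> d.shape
(5,)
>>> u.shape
(5,)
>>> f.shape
(11, 11)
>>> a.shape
(11, 3)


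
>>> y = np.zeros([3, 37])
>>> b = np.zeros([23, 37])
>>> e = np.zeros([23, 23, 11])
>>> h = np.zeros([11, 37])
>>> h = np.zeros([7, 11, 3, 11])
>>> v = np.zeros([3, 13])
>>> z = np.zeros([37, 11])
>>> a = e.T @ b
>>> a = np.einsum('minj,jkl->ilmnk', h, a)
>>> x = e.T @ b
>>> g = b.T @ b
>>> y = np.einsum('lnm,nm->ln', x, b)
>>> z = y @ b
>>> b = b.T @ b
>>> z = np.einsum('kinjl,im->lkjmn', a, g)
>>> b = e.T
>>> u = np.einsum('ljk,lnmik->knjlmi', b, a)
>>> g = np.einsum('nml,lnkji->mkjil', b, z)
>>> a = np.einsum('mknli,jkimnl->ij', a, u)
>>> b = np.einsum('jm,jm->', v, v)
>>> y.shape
(11, 23)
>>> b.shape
()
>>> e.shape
(23, 23, 11)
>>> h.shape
(7, 11, 3, 11)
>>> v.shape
(3, 13)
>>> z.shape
(23, 11, 3, 37, 7)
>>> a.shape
(23, 23)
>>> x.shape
(11, 23, 37)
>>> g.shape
(23, 3, 37, 7, 23)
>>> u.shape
(23, 37, 23, 11, 7, 3)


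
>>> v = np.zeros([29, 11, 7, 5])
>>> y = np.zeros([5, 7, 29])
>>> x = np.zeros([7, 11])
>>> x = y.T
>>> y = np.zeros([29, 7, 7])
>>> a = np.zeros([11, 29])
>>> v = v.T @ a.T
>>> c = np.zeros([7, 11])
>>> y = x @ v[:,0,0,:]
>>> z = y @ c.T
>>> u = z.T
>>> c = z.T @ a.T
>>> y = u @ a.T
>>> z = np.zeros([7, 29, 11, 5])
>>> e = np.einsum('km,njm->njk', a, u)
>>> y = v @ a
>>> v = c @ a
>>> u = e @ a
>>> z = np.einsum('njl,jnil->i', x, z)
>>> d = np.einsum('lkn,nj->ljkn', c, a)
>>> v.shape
(7, 7, 29)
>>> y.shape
(5, 7, 11, 29)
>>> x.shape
(29, 7, 5)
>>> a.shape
(11, 29)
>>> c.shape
(7, 7, 11)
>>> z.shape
(11,)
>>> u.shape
(7, 7, 29)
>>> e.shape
(7, 7, 11)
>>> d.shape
(7, 29, 7, 11)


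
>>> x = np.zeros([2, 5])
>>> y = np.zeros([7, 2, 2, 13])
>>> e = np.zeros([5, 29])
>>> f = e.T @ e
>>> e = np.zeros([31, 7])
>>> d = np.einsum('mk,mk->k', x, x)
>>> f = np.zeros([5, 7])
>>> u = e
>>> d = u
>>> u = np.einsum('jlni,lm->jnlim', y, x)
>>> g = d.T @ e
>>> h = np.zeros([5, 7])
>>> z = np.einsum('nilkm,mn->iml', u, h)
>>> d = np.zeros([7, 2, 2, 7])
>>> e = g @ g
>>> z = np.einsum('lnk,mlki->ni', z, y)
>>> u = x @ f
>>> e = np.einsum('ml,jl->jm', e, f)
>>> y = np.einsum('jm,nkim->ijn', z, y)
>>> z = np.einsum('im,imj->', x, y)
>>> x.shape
(2, 5)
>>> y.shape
(2, 5, 7)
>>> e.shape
(5, 7)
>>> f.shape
(5, 7)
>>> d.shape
(7, 2, 2, 7)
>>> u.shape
(2, 7)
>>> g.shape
(7, 7)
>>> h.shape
(5, 7)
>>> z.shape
()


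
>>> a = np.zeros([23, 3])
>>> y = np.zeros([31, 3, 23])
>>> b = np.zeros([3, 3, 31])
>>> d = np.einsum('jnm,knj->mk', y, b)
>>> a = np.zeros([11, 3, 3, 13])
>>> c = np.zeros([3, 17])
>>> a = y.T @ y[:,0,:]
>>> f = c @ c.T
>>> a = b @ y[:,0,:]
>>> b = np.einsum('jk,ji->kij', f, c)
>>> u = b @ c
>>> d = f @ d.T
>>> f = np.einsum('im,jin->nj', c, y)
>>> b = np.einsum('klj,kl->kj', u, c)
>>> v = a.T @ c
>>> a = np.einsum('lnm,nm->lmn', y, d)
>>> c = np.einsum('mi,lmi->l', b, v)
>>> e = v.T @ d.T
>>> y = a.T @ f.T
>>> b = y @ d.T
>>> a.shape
(31, 23, 3)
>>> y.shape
(3, 23, 23)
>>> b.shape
(3, 23, 3)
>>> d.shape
(3, 23)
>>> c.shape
(23,)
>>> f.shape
(23, 31)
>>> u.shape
(3, 17, 17)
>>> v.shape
(23, 3, 17)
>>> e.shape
(17, 3, 3)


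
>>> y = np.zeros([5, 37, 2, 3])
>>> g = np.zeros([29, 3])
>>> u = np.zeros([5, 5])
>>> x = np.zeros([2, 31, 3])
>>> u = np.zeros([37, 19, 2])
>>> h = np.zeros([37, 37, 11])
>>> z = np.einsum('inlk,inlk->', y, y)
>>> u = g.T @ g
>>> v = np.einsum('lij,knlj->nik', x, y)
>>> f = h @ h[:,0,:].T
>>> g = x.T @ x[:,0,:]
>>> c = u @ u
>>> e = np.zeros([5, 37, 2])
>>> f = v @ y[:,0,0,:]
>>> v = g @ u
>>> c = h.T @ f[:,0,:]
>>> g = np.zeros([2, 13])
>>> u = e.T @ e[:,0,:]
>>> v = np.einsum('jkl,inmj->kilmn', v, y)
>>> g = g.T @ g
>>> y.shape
(5, 37, 2, 3)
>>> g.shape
(13, 13)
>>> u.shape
(2, 37, 2)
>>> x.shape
(2, 31, 3)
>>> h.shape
(37, 37, 11)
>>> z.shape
()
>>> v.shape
(31, 5, 3, 2, 37)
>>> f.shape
(37, 31, 3)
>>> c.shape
(11, 37, 3)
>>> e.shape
(5, 37, 2)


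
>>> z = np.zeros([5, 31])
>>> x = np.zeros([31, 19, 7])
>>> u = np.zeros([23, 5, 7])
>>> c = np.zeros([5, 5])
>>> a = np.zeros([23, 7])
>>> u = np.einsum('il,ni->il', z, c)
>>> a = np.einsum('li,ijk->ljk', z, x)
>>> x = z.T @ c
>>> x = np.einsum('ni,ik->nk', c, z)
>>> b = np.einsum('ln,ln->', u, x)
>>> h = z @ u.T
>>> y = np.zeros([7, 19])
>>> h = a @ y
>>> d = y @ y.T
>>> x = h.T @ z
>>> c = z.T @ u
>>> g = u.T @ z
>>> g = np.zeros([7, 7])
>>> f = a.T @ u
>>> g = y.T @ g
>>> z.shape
(5, 31)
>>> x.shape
(19, 19, 31)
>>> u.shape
(5, 31)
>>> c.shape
(31, 31)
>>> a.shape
(5, 19, 7)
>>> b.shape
()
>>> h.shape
(5, 19, 19)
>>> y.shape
(7, 19)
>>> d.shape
(7, 7)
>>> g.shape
(19, 7)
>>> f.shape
(7, 19, 31)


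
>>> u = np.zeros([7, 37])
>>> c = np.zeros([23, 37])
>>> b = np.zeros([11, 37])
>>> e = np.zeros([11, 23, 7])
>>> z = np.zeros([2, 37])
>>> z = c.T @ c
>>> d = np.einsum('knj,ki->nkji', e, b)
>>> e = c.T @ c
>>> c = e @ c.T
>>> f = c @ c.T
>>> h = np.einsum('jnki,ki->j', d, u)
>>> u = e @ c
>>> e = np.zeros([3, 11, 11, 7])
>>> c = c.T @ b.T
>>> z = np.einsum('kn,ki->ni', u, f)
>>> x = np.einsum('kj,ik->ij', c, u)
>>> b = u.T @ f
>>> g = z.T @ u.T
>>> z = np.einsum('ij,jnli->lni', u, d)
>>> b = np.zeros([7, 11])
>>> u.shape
(37, 23)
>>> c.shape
(23, 11)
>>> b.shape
(7, 11)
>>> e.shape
(3, 11, 11, 7)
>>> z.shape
(7, 11, 37)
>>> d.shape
(23, 11, 7, 37)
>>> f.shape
(37, 37)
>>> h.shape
(23,)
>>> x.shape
(37, 11)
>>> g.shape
(37, 37)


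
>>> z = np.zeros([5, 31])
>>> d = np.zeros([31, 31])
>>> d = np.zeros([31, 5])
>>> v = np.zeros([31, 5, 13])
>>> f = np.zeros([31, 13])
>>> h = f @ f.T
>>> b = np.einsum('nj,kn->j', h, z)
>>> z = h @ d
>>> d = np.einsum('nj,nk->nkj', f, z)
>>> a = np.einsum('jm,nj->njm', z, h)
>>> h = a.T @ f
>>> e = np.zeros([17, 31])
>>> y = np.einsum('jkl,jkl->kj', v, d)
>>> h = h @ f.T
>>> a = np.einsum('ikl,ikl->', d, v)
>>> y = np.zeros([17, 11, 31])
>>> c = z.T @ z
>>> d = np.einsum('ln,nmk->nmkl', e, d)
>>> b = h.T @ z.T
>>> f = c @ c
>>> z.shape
(31, 5)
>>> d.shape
(31, 5, 13, 17)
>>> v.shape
(31, 5, 13)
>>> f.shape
(5, 5)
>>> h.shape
(5, 31, 31)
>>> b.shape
(31, 31, 31)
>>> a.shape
()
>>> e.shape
(17, 31)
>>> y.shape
(17, 11, 31)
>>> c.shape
(5, 5)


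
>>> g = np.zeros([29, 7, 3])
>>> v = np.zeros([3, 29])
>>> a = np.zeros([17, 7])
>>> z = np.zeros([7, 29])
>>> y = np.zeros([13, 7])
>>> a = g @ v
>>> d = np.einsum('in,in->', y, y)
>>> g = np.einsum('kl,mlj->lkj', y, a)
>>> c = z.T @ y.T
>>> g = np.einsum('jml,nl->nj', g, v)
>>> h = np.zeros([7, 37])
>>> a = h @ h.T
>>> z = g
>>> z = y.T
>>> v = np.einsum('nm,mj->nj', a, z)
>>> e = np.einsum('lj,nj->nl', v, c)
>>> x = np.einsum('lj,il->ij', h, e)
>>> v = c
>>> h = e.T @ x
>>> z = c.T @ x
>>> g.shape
(3, 7)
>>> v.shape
(29, 13)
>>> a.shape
(7, 7)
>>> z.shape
(13, 37)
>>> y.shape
(13, 7)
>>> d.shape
()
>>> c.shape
(29, 13)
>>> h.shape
(7, 37)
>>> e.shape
(29, 7)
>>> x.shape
(29, 37)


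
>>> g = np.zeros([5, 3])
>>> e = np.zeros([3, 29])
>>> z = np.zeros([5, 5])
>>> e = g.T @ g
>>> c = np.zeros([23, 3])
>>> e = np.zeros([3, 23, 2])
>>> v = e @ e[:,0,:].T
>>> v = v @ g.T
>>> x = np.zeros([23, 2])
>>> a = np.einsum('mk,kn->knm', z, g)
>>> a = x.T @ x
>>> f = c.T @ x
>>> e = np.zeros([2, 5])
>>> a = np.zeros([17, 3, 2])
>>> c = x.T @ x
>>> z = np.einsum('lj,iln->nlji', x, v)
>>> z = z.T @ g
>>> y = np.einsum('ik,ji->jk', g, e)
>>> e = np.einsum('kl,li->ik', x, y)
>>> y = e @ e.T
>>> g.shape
(5, 3)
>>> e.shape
(3, 23)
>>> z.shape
(3, 2, 23, 3)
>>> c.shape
(2, 2)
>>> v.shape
(3, 23, 5)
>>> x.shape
(23, 2)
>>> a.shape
(17, 3, 2)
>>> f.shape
(3, 2)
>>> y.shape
(3, 3)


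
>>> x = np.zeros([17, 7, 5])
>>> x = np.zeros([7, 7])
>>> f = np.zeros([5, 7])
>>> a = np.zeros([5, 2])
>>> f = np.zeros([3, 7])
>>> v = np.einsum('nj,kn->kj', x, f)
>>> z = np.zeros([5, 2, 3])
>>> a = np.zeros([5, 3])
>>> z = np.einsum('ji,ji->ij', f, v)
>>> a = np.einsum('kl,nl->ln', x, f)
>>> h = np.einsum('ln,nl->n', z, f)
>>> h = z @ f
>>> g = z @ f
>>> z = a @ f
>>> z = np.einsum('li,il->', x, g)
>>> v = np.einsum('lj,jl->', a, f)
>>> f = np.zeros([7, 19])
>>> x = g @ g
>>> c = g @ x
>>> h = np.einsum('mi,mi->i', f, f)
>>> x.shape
(7, 7)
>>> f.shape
(7, 19)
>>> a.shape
(7, 3)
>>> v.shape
()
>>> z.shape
()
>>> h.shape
(19,)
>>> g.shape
(7, 7)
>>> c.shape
(7, 7)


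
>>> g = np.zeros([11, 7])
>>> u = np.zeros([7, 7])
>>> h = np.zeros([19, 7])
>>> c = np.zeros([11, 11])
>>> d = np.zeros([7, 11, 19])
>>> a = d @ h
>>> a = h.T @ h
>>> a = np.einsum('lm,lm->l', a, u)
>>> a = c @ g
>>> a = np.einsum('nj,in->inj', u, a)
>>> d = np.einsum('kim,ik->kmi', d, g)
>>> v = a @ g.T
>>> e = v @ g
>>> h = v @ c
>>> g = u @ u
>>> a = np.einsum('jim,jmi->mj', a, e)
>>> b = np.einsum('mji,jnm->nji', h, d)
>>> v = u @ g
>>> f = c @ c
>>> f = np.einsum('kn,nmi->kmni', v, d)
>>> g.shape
(7, 7)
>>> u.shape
(7, 7)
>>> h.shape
(11, 7, 11)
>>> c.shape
(11, 11)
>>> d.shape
(7, 19, 11)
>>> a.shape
(7, 11)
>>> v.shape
(7, 7)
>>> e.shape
(11, 7, 7)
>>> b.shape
(19, 7, 11)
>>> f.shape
(7, 19, 7, 11)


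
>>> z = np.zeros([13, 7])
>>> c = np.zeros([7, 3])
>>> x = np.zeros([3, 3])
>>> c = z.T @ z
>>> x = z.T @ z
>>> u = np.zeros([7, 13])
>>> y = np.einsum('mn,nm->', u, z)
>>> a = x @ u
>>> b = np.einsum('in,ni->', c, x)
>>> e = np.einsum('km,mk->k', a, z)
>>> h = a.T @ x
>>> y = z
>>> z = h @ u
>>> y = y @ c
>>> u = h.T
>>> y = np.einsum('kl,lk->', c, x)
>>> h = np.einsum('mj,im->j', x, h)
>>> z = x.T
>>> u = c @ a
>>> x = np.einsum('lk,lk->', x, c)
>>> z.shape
(7, 7)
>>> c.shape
(7, 7)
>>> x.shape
()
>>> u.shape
(7, 13)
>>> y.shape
()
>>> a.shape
(7, 13)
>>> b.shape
()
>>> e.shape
(7,)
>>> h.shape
(7,)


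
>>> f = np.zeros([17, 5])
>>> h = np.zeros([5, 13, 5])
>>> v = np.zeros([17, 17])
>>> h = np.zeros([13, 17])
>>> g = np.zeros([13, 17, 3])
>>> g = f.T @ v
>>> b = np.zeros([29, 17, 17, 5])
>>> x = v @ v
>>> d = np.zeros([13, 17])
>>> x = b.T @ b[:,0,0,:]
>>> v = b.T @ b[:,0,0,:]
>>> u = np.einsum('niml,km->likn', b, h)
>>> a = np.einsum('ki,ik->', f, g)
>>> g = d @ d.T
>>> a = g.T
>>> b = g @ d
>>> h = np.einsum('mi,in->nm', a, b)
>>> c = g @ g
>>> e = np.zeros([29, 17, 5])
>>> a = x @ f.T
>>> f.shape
(17, 5)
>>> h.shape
(17, 13)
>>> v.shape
(5, 17, 17, 5)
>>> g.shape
(13, 13)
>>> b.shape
(13, 17)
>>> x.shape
(5, 17, 17, 5)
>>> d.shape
(13, 17)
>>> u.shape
(5, 17, 13, 29)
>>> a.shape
(5, 17, 17, 17)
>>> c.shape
(13, 13)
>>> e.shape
(29, 17, 5)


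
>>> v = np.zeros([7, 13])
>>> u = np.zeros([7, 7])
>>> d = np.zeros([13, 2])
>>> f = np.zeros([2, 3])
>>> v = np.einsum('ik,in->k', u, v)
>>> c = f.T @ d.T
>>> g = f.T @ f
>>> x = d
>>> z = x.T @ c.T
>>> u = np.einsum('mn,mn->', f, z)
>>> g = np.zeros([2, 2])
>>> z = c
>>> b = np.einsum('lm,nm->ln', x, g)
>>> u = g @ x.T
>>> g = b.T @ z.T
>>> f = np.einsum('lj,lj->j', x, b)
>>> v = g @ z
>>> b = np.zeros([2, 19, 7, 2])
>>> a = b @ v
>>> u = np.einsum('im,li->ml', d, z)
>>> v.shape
(2, 13)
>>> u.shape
(2, 3)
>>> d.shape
(13, 2)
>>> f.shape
(2,)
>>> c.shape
(3, 13)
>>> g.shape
(2, 3)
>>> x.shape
(13, 2)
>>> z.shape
(3, 13)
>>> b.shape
(2, 19, 7, 2)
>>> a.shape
(2, 19, 7, 13)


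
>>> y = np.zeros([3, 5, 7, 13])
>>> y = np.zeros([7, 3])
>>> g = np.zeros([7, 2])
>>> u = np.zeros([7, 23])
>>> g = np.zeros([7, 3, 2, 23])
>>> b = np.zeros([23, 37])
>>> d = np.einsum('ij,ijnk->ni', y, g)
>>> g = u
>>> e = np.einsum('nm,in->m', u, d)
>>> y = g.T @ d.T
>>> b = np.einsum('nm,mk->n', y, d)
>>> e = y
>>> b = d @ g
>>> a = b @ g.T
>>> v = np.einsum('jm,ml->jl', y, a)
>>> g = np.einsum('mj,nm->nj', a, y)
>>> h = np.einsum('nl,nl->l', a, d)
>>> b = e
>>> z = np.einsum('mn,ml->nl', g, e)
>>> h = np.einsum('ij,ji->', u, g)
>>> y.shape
(23, 2)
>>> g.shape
(23, 7)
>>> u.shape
(7, 23)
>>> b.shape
(23, 2)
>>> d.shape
(2, 7)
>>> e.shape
(23, 2)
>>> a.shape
(2, 7)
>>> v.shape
(23, 7)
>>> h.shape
()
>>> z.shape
(7, 2)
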